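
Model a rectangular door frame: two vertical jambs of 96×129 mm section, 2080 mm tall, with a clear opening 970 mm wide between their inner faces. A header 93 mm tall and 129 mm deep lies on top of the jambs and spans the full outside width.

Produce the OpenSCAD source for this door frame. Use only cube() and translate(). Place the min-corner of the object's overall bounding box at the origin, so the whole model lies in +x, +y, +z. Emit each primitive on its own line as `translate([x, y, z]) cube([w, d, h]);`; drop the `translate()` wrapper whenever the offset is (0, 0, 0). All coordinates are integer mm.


cube([96, 129, 2080]);
translate([1066, 0, 0]) cube([96, 129, 2080]);
translate([0, 0, 2080]) cube([1162, 129, 93]);


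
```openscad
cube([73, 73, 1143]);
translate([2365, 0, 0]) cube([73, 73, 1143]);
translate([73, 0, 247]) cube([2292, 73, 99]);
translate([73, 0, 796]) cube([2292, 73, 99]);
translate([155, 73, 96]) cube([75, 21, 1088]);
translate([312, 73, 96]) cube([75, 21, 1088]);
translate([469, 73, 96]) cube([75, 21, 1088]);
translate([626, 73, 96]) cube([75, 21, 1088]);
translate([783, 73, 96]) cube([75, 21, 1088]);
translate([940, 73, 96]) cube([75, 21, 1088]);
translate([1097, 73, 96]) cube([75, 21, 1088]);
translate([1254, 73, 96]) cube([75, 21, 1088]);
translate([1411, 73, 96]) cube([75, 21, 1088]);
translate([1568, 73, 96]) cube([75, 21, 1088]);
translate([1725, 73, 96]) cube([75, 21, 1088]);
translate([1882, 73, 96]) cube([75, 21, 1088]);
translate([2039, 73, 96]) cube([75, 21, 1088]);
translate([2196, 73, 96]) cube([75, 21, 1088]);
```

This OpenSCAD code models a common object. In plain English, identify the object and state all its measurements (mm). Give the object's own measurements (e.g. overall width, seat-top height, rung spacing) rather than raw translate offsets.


A fence section. Two 73×73 mm posts, 1143 mm tall, stand on the floor with a clear span of 2292 mm between their inner faces. Two horizontal rails of 73×99 mm section span the gap between the posts with their undersides at z = 247 mm and z = 796 mm, flush with the posts' −y face. 14 pickets, each 75 mm wide, 21 mm thick and 1088 mm tall, are fixed to the +y face of the rails with their bottoms at z = 96 mm, spaced across the span with a 82 mm gap after the −x post and between neighbouring pickets, with 94 mm left before the +x post.


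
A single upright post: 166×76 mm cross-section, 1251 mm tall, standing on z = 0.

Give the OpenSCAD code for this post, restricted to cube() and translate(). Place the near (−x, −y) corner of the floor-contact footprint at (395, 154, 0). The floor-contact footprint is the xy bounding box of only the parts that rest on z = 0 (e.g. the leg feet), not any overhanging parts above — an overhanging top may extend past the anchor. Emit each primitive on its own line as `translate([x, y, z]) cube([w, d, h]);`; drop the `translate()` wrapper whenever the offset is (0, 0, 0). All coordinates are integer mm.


translate([395, 154, 0]) cube([166, 76, 1251]);


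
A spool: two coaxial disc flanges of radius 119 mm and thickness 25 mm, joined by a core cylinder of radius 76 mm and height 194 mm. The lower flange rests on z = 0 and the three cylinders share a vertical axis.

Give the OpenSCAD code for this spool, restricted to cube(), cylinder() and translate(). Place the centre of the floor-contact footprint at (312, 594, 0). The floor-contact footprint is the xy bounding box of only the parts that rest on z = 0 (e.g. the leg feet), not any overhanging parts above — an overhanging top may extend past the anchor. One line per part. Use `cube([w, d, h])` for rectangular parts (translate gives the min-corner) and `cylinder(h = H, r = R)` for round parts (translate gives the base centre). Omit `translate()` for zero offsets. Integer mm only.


translate([312, 594, 0]) cylinder(h = 25, r = 119);
translate([312, 594, 25]) cylinder(h = 194, r = 76);
translate([312, 594, 219]) cylinder(h = 25, r = 119);


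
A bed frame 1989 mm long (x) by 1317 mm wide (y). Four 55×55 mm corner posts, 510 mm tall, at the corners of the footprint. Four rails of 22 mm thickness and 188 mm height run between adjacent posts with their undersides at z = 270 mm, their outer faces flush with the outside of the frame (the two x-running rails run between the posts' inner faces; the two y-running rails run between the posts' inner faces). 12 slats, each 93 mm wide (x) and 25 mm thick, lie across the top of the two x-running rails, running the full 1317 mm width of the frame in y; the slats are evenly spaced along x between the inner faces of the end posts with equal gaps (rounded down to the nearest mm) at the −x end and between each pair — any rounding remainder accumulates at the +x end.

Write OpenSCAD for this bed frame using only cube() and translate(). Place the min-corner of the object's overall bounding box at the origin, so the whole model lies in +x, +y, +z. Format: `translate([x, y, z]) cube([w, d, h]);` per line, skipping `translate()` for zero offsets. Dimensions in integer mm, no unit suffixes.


cube([55, 55, 510]);
translate([0, 1262, 0]) cube([55, 55, 510]);
translate([1934, 0, 0]) cube([55, 55, 510]);
translate([1934, 1262, 0]) cube([55, 55, 510]);
translate([55, 0, 270]) cube([1879, 22, 188]);
translate([55, 1295, 270]) cube([1879, 22, 188]);
translate([0, 55, 270]) cube([22, 1207, 188]);
translate([1967, 55, 270]) cube([22, 1207, 188]);
translate([113, 0, 458]) cube([93, 1317, 25]);
translate([264, 0, 458]) cube([93, 1317, 25]);
translate([415, 0, 458]) cube([93, 1317, 25]);
translate([566, 0, 458]) cube([93, 1317, 25]);
translate([717, 0, 458]) cube([93, 1317, 25]);
translate([868, 0, 458]) cube([93, 1317, 25]);
translate([1019, 0, 458]) cube([93, 1317, 25]);
translate([1170, 0, 458]) cube([93, 1317, 25]);
translate([1321, 0, 458]) cube([93, 1317, 25]);
translate([1472, 0, 458]) cube([93, 1317, 25]);
translate([1623, 0, 458]) cube([93, 1317, 25]);
translate([1774, 0, 458]) cube([93, 1317, 25]);


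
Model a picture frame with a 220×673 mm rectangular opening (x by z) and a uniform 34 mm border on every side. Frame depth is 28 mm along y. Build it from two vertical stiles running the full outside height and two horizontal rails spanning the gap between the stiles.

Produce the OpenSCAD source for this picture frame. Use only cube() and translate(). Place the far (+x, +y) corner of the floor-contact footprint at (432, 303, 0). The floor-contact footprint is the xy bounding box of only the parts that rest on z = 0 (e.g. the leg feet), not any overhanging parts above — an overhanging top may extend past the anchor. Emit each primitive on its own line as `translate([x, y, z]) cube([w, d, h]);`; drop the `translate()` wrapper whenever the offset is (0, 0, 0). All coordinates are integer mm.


translate([144, 275, 0]) cube([34, 28, 741]);
translate([398, 275, 0]) cube([34, 28, 741]);
translate([178, 275, 0]) cube([220, 28, 34]);
translate([178, 275, 707]) cube([220, 28, 34]);


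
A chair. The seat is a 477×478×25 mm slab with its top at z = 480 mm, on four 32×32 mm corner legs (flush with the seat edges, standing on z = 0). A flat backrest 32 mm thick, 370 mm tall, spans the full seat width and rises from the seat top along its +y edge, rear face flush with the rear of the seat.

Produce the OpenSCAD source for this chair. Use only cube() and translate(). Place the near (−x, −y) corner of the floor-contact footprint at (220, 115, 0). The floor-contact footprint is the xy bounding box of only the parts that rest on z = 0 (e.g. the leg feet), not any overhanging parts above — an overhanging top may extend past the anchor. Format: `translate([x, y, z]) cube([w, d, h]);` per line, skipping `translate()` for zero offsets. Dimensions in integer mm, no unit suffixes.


translate([220, 115, 455]) cube([477, 478, 25]);
translate([220, 115, 0]) cube([32, 32, 455]);
translate([665, 115, 0]) cube([32, 32, 455]);
translate([220, 561, 0]) cube([32, 32, 455]);
translate([665, 561, 0]) cube([32, 32, 455]);
translate([220, 561, 480]) cube([477, 32, 370]);


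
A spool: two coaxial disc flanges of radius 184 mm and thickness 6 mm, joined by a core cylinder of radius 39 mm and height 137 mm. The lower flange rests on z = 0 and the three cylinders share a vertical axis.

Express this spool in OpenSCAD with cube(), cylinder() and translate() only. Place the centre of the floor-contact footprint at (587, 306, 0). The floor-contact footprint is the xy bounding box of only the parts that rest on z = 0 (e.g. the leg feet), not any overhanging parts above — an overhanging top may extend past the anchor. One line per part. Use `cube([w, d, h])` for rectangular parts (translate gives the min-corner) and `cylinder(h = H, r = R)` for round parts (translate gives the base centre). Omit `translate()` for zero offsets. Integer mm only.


translate([587, 306, 0]) cylinder(h = 6, r = 184);
translate([587, 306, 6]) cylinder(h = 137, r = 39);
translate([587, 306, 143]) cylinder(h = 6, r = 184);


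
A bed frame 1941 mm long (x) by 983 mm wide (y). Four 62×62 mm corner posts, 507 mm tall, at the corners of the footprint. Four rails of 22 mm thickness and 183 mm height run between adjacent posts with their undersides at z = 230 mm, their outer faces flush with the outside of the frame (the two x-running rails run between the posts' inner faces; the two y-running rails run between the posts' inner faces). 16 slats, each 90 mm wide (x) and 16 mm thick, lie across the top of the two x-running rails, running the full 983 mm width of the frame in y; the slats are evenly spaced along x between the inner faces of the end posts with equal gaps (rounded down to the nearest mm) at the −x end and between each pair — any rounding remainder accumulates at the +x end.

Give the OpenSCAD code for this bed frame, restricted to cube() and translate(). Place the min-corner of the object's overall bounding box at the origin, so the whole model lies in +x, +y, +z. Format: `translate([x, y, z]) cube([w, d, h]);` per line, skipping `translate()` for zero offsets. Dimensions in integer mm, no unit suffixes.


cube([62, 62, 507]);
translate([0, 921, 0]) cube([62, 62, 507]);
translate([1879, 0, 0]) cube([62, 62, 507]);
translate([1879, 921, 0]) cube([62, 62, 507]);
translate([62, 0, 230]) cube([1817, 22, 183]);
translate([62, 961, 230]) cube([1817, 22, 183]);
translate([0, 62, 230]) cube([22, 859, 183]);
translate([1919, 62, 230]) cube([22, 859, 183]);
translate([84, 0, 413]) cube([90, 983, 16]);
translate([196, 0, 413]) cube([90, 983, 16]);
translate([308, 0, 413]) cube([90, 983, 16]);
translate([420, 0, 413]) cube([90, 983, 16]);
translate([532, 0, 413]) cube([90, 983, 16]);
translate([644, 0, 413]) cube([90, 983, 16]);
translate([756, 0, 413]) cube([90, 983, 16]);
translate([868, 0, 413]) cube([90, 983, 16]);
translate([980, 0, 413]) cube([90, 983, 16]);
translate([1092, 0, 413]) cube([90, 983, 16]);
translate([1204, 0, 413]) cube([90, 983, 16]);
translate([1316, 0, 413]) cube([90, 983, 16]);
translate([1428, 0, 413]) cube([90, 983, 16]);
translate([1540, 0, 413]) cube([90, 983, 16]);
translate([1652, 0, 413]) cube([90, 983, 16]);
translate([1764, 0, 413]) cube([90, 983, 16]);


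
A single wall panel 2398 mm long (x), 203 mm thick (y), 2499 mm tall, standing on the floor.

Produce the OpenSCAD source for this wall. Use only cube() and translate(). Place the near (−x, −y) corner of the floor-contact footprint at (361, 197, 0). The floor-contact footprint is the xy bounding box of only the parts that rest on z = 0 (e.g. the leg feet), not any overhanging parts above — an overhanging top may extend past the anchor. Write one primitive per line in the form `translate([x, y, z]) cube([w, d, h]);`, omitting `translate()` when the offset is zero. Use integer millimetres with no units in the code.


translate([361, 197, 0]) cube([2398, 203, 2499]);


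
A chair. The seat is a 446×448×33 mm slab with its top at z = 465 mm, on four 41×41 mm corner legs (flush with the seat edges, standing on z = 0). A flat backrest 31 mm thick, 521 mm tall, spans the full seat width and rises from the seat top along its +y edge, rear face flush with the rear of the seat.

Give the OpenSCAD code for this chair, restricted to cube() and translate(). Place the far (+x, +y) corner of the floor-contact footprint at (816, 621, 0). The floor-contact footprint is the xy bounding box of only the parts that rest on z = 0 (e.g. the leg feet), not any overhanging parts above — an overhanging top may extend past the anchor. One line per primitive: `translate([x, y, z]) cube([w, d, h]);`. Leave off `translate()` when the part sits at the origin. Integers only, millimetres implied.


translate([370, 173, 432]) cube([446, 448, 33]);
translate([370, 173, 0]) cube([41, 41, 432]);
translate([775, 173, 0]) cube([41, 41, 432]);
translate([370, 580, 0]) cube([41, 41, 432]);
translate([775, 580, 0]) cube([41, 41, 432]);
translate([370, 590, 465]) cube([446, 31, 521]);


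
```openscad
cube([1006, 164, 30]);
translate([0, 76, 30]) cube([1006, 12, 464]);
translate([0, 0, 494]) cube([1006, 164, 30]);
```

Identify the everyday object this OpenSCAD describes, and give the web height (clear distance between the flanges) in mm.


An I-beam. The web height is 464 mm.

Two wide flanges with a thin centred web — an I-beam. Overall 524 mm minus two 30 mm flanges gives a web of 524 − 2·30 = 464 mm.


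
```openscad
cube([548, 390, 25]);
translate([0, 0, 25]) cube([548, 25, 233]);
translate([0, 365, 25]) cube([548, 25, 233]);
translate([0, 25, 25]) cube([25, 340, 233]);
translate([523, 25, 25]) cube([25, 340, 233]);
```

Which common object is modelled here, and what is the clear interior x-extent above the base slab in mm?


An open box. The internal width is 498 mm.

A 548×390 base slab with four walls standing on it — an open box. The base is 548 mm wide and the walls are 25 mm thick, so the internal width is 548 − 2 × 25 = 498 mm.


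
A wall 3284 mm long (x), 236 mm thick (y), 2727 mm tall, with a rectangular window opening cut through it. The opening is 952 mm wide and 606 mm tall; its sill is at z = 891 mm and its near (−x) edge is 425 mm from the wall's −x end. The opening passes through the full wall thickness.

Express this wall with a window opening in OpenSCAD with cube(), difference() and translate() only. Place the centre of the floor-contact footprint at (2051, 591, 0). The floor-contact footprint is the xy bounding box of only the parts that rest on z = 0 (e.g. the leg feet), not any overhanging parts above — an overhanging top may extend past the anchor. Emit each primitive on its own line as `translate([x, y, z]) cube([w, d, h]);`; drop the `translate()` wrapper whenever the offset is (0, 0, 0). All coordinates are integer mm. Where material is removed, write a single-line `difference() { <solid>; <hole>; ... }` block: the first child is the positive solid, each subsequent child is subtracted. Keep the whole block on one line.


difference() { translate([409, 473, 0]) cube([3284, 236, 2727]); translate([834, 473, 891]) cube([952, 236, 606]); }


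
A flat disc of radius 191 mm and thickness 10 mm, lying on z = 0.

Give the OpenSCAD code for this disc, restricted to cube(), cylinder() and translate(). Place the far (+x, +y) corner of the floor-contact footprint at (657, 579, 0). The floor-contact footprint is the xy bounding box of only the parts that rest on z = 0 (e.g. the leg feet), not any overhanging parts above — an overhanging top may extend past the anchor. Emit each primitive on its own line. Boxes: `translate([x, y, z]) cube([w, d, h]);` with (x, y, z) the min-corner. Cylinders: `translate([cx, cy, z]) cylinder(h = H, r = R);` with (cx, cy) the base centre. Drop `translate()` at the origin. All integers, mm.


translate([466, 388, 0]) cylinder(h = 10, r = 191);


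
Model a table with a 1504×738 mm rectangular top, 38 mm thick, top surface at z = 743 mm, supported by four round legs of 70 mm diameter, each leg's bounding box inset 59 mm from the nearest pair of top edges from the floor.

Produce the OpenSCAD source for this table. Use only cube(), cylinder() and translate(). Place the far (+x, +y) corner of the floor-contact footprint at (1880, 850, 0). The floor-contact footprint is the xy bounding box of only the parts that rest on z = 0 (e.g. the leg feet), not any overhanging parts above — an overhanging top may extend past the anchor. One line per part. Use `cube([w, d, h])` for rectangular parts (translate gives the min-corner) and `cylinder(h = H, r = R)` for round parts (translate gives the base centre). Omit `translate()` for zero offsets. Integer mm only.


translate([435, 171, 705]) cube([1504, 738, 38]);
translate([529, 265, 0]) cylinder(h = 705, r = 35);
translate([1845, 265, 0]) cylinder(h = 705, r = 35);
translate([529, 815, 0]) cylinder(h = 705, r = 35);
translate([1845, 815, 0]) cylinder(h = 705, r = 35);


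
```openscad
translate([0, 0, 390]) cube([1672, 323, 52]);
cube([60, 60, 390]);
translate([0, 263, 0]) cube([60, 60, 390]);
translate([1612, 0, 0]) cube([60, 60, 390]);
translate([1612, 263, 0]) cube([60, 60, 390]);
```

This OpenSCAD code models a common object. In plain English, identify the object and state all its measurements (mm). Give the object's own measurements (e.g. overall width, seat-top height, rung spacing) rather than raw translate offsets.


A bench: a 1672×323 mm seat slab, 52 mm thick, top at z = 442 mm, on four 60×60 mm square legs flush with the seat corners and standing on z = 0.


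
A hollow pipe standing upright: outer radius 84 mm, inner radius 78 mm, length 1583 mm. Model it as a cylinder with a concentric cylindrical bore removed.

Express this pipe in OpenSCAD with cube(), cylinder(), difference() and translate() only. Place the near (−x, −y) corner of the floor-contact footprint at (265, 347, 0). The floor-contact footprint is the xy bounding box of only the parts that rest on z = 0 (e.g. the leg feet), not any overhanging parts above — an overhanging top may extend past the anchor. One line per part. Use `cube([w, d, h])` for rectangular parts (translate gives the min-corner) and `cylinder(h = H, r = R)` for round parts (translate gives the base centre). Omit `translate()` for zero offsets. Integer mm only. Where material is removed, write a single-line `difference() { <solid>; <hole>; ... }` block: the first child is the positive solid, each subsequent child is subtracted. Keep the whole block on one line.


difference() { translate([349, 431, 0]) cylinder(h = 1583, r = 84); translate([349, 431, 0]) cylinder(h = 1583, r = 78); }


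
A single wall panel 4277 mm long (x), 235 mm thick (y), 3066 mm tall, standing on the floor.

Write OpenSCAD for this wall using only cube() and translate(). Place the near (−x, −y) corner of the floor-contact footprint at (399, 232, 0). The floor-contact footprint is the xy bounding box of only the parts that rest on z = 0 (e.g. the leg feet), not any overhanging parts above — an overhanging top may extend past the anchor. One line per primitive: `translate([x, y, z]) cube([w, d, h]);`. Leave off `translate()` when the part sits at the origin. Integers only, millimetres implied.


translate([399, 232, 0]) cube([4277, 235, 3066]);


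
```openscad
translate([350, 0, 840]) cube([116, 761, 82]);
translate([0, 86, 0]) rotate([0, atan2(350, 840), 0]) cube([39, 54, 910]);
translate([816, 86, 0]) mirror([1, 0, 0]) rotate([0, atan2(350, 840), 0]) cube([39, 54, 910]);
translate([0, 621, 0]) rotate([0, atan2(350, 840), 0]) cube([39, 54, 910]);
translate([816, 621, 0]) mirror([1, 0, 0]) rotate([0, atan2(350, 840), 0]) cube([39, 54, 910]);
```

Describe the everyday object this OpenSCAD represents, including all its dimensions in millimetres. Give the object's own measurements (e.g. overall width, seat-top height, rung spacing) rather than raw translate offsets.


A sawhorse. A 116×761×82 mm beam (x, y, z) sits on two A-frame leg pairs. Each pair is two raked legs of 39×54 mm section (54 mm along y) splaying symmetrically in x. Each leg rises 840 mm vertically over 350 mm of horizontal reach and is 910 mm long along its own axis. Every leg's outer bottom edge rests on the floor and its outer top edge meets a bottom edge of the beam — the left legs (tilting toward +x) meet the beam's −x bottom edge, the right legs (their mirror images, tilting toward −x) meet its +x bottom edge — so the leg tops tuck under the beam, the beam's underside is 840 mm above the floor, and the feet are 816 mm apart outside-to-outside with the beam centred between them. The two leg pairs are set in 86 mm from either end of the beam.


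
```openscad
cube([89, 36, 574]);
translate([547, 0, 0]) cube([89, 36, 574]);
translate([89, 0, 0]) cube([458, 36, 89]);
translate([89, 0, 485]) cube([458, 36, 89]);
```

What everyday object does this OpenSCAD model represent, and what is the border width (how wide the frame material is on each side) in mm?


A picture frame. The border width is 89 mm.

Four thin pieces enclosing a rectangular opening — a picture frame. The two full-height stiles are 574 mm tall; the top rail sits at z = 485 and is 89 mm tall, so the border above the opening is 574 − 485 = 89 mm, matching the stile x-width.


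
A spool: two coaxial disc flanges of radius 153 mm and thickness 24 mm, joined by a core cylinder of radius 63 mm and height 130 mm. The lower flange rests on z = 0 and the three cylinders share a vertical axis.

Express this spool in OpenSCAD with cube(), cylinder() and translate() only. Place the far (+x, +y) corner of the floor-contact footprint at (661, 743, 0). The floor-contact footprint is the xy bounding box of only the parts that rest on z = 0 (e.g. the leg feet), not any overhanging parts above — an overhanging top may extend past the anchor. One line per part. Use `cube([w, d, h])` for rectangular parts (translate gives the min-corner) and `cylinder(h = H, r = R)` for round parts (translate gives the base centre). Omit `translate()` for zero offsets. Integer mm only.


translate([508, 590, 0]) cylinder(h = 24, r = 153);
translate([508, 590, 24]) cylinder(h = 130, r = 63);
translate([508, 590, 154]) cylinder(h = 24, r = 153);


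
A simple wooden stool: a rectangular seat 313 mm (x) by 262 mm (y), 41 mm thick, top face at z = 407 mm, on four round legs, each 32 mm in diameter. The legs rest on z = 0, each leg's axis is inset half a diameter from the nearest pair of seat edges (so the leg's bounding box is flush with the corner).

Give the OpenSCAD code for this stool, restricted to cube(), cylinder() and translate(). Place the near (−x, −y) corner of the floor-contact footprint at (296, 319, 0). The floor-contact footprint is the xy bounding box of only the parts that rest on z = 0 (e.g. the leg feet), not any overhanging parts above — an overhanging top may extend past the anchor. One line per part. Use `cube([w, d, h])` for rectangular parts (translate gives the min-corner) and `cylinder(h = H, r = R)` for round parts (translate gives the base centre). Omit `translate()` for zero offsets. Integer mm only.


translate([296, 319, 366]) cube([313, 262, 41]);
translate([312, 335, 0]) cylinder(h = 366, r = 16);
translate([593, 335, 0]) cylinder(h = 366, r = 16);
translate([312, 565, 0]) cylinder(h = 366, r = 16);
translate([593, 565, 0]) cylinder(h = 366, r = 16);


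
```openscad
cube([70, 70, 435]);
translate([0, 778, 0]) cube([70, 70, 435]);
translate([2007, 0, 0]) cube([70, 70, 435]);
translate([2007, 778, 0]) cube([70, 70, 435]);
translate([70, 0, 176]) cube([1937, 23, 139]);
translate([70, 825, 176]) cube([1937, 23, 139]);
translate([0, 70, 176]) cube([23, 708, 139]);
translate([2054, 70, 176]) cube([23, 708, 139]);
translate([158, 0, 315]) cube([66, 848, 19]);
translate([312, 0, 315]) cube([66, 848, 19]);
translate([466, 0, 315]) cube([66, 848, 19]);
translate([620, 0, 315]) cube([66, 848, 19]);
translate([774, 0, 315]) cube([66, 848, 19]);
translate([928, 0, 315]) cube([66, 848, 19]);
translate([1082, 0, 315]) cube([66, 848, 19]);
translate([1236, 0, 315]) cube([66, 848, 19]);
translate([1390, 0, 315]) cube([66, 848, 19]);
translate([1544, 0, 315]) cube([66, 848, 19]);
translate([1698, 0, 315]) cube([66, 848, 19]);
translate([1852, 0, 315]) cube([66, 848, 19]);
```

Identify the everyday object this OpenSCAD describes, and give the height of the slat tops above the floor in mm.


A bed frame. The slat-top height is 334 mm.

Four posts, four rails, and a row of slats — a bed frame. Slats sit on the rails at z = 176 + 139 = 315; with slat thickness 19, the top is 334 mm.


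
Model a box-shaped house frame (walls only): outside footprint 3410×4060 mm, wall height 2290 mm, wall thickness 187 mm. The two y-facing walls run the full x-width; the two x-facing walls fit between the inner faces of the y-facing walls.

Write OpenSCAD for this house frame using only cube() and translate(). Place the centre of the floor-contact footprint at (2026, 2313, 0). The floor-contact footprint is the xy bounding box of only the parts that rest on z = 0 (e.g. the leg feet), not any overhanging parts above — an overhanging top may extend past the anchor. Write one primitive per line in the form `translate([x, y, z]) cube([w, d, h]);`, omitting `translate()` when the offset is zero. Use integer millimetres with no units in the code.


translate([321, 283, 0]) cube([3410, 187, 2290]);
translate([321, 4156, 0]) cube([3410, 187, 2290]);
translate([321, 470, 0]) cube([187, 3686, 2290]);
translate([3544, 470, 0]) cube([187, 3686, 2290]);


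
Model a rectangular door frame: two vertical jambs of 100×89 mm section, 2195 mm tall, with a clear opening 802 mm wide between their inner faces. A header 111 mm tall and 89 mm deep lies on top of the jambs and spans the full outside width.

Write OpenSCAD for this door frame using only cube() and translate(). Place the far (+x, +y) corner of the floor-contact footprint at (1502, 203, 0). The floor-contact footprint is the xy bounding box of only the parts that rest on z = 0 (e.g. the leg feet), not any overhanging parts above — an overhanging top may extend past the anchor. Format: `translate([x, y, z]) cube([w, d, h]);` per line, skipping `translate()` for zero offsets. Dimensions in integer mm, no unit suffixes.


translate([500, 114, 0]) cube([100, 89, 2195]);
translate([1402, 114, 0]) cube([100, 89, 2195]);
translate([500, 114, 2195]) cube([1002, 89, 111]);


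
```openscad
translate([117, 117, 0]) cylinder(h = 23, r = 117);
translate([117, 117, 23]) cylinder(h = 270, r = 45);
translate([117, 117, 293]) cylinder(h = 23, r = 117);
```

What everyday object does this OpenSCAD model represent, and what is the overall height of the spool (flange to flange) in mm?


A spool. The overall height is 316 mm.

Three coaxial cylinders, large–small–large — a spool. Two 23 mm flanges and a 270 mm core give 23 + 270 + 23 = 316 mm.


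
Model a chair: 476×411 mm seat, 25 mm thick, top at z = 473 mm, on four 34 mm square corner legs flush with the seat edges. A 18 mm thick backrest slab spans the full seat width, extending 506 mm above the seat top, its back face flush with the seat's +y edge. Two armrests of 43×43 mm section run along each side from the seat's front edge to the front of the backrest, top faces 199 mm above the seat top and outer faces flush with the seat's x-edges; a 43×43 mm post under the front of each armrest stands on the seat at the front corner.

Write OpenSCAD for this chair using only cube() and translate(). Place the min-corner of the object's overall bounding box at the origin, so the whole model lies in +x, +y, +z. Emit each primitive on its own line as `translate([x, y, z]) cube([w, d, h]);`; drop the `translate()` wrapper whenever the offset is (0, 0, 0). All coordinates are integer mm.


translate([0, 0, 448]) cube([476, 411, 25]);
cube([34, 34, 448]);
translate([442, 0, 0]) cube([34, 34, 448]);
translate([0, 377, 0]) cube([34, 34, 448]);
translate([442, 377, 0]) cube([34, 34, 448]);
translate([0, 393, 473]) cube([476, 18, 506]);
translate([0, 0, 629]) cube([43, 393, 43]);
translate([433, 0, 629]) cube([43, 393, 43]);
translate([0, 0, 473]) cube([43, 43, 156]);
translate([433, 0, 473]) cube([43, 43, 156]);


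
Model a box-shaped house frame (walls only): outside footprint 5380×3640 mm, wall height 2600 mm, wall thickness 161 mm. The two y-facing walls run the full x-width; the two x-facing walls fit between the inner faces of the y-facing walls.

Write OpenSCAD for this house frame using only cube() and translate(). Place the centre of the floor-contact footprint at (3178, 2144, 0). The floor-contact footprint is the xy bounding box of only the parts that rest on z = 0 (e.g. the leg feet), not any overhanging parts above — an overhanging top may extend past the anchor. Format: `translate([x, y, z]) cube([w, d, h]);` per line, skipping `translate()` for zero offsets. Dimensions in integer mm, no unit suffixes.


translate([488, 324, 0]) cube([5380, 161, 2600]);
translate([488, 3803, 0]) cube([5380, 161, 2600]);
translate([488, 485, 0]) cube([161, 3318, 2600]);
translate([5707, 485, 0]) cube([161, 3318, 2600]);


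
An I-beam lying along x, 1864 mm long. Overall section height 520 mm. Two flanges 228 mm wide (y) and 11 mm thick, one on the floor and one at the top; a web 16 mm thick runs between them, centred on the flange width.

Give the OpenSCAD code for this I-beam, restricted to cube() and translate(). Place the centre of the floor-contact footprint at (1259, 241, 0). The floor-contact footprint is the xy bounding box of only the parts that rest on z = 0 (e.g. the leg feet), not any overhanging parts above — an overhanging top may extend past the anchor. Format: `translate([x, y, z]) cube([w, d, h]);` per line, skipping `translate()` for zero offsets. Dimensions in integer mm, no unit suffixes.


translate([327, 127, 0]) cube([1864, 228, 11]);
translate([327, 233, 11]) cube([1864, 16, 498]);
translate([327, 127, 509]) cube([1864, 228, 11]);


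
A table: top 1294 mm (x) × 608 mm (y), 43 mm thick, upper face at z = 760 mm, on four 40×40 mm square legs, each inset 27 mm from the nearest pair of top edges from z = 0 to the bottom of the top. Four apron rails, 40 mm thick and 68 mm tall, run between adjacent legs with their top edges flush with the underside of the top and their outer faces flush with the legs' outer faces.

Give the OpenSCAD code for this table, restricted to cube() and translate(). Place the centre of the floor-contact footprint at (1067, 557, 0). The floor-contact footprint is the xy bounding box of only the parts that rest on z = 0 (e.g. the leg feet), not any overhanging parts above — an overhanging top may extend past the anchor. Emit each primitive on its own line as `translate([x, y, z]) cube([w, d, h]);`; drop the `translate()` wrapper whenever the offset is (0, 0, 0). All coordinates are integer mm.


translate([420, 253, 717]) cube([1294, 608, 43]);
translate([447, 280, 0]) cube([40, 40, 717]);
translate([1647, 280, 0]) cube([40, 40, 717]);
translate([447, 794, 0]) cube([40, 40, 717]);
translate([1647, 794, 0]) cube([40, 40, 717]);
translate([487, 280, 649]) cube([1160, 40, 68]);
translate([487, 794, 649]) cube([1160, 40, 68]);
translate([447, 320, 649]) cube([40, 474, 68]);
translate([1647, 320, 649]) cube([40, 474, 68]);


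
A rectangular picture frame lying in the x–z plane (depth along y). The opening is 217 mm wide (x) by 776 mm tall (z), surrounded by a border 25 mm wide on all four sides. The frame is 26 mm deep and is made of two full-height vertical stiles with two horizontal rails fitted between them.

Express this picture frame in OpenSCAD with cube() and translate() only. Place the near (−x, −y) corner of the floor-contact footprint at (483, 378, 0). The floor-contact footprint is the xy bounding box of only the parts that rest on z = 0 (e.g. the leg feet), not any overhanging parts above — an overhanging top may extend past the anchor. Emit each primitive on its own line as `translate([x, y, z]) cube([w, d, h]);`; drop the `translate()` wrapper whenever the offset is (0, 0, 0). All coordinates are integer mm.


translate([483, 378, 0]) cube([25, 26, 826]);
translate([725, 378, 0]) cube([25, 26, 826]);
translate([508, 378, 0]) cube([217, 26, 25]);
translate([508, 378, 801]) cube([217, 26, 25]);


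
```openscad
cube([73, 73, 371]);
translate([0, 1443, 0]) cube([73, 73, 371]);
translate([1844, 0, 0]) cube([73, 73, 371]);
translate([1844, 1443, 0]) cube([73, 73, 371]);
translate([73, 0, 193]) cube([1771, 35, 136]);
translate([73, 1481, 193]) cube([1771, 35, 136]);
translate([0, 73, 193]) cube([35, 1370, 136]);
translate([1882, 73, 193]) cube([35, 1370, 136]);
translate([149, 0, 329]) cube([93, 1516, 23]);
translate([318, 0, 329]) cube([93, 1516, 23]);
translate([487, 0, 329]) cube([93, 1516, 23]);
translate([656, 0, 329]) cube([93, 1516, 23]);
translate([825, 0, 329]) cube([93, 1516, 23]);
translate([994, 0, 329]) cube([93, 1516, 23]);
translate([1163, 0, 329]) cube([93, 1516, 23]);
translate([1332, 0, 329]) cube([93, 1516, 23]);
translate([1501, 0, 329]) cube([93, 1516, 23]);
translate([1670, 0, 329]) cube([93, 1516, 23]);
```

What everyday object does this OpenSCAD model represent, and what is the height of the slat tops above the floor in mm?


A bed frame. The slat-top height is 352 mm.

Four posts, four rails, and a row of slats — a bed frame. Slats sit on the rails at z = 193 + 136 = 329; with slat thickness 23, the top is 352 mm.


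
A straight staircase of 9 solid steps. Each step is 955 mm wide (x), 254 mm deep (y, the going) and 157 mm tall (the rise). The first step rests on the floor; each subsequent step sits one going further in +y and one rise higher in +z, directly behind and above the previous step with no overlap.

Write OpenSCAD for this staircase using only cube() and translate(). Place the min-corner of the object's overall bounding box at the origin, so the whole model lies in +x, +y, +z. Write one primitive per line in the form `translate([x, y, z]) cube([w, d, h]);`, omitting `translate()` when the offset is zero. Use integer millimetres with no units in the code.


cube([955, 254, 157]);
translate([0, 254, 157]) cube([955, 254, 157]);
translate([0, 508, 314]) cube([955, 254, 157]);
translate([0, 762, 471]) cube([955, 254, 157]);
translate([0, 1016, 628]) cube([955, 254, 157]);
translate([0, 1270, 785]) cube([955, 254, 157]);
translate([0, 1524, 942]) cube([955, 254, 157]);
translate([0, 1778, 1099]) cube([955, 254, 157]);
translate([0, 2032, 1256]) cube([955, 254, 157]);


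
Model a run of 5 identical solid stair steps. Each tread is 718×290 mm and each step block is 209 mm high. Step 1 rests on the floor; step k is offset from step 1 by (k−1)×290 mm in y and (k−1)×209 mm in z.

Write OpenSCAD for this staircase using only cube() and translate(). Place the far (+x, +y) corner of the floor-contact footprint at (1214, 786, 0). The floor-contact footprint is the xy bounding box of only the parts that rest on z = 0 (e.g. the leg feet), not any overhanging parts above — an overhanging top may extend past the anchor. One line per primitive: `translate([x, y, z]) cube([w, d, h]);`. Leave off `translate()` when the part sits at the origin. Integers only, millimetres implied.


translate([496, 496, 0]) cube([718, 290, 209]);
translate([496, 786, 209]) cube([718, 290, 209]);
translate([496, 1076, 418]) cube([718, 290, 209]);
translate([496, 1366, 627]) cube([718, 290, 209]);
translate([496, 1656, 836]) cube([718, 290, 209]);


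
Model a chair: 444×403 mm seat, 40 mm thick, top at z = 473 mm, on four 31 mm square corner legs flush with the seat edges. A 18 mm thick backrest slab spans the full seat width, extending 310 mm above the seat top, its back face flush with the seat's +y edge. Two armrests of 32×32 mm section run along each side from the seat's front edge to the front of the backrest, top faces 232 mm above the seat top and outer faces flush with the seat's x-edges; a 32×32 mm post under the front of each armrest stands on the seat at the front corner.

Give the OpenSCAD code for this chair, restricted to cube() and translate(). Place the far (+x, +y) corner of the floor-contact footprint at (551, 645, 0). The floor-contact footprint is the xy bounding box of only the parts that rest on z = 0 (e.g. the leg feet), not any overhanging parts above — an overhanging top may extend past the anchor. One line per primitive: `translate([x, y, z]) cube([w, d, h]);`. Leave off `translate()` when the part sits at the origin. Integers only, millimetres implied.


translate([107, 242, 433]) cube([444, 403, 40]);
translate([107, 242, 0]) cube([31, 31, 433]);
translate([520, 242, 0]) cube([31, 31, 433]);
translate([107, 614, 0]) cube([31, 31, 433]);
translate([520, 614, 0]) cube([31, 31, 433]);
translate([107, 627, 473]) cube([444, 18, 310]);
translate([107, 242, 673]) cube([32, 385, 32]);
translate([519, 242, 673]) cube([32, 385, 32]);
translate([107, 242, 473]) cube([32, 32, 200]);
translate([519, 242, 473]) cube([32, 32, 200]);


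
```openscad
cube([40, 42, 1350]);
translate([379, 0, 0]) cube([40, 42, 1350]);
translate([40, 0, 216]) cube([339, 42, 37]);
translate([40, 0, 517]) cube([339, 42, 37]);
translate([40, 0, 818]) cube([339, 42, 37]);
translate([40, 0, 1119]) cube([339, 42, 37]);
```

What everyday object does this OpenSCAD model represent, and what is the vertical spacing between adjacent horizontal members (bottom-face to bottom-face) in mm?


A ladder. The rung spacing is 301 mm.

Two tall 40×42 posts with 4 short bars between them — a ladder. Adjacent rungs sit at z = 216 and z = 517, so the spacing is 517 − 216 = 301 mm.


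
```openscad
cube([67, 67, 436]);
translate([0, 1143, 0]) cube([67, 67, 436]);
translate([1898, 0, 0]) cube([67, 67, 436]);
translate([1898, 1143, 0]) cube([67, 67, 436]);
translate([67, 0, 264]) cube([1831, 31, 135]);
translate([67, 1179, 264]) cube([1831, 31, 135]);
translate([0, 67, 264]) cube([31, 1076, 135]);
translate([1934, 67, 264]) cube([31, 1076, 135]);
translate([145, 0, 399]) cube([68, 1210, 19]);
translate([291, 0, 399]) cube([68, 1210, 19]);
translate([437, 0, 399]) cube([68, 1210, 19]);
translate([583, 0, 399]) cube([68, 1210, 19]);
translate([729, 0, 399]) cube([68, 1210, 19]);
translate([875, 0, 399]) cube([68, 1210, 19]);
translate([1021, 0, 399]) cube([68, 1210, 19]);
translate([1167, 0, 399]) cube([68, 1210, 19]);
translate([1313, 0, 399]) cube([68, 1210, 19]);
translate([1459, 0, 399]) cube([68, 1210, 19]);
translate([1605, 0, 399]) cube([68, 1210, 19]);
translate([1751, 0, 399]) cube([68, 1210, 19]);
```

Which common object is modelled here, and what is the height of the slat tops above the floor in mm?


A bed frame. The slat-top height is 418 mm.

Four posts, four rails, and a row of slats — a bed frame. Slats sit on the rails at z = 264 + 135 = 399; with slat thickness 19, the top is 418 mm.


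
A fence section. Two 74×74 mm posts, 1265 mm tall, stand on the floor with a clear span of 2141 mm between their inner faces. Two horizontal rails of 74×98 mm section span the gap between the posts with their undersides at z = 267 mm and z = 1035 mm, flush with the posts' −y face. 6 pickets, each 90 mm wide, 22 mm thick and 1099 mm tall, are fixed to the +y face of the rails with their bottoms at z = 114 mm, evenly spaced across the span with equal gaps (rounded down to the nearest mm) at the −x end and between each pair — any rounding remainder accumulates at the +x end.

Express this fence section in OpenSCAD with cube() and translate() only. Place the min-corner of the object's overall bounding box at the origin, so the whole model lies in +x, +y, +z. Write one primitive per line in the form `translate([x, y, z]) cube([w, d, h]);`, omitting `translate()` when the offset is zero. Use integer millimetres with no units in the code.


cube([74, 74, 1265]);
translate([2215, 0, 0]) cube([74, 74, 1265]);
translate([74, 0, 267]) cube([2141, 74, 98]);
translate([74, 0, 1035]) cube([2141, 74, 98]);
translate([302, 74, 114]) cube([90, 22, 1099]);
translate([620, 74, 114]) cube([90, 22, 1099]);
translate([938, 74, 114]) cube([90, 22, 1099]);
translate([1256, 74, 114]) cube([90, 22, 1099]);
translate([1574, 74, 114]) cube([90, 22, 1099]);
translate([1892, 74, 114]) cube([90, 22, 1099]);
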